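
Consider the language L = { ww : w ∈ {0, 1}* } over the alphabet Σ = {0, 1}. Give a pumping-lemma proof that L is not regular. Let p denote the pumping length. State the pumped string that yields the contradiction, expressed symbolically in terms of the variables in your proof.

0^{p+k} 1^p 0^p 1^p

Suppose for contradiction that L is regular, and let p be the pumping length.
Take w = 0^p 1^p 0^p 1^p = uu where u = 0^p1^p; then w ∈ L and |w| = 4p ≥ p.
The pumping lemma gives a decomposition w = xyz where |xy| ≤ p and |y| ≥ 1.
Since the first p symbols of w are all 0's and |xy| ≤ p, y lies entirely in the leading 0-block: y = 0^k for some k with 1 ≤ k ≤ p.
Pump with i = 2: xy^2z = 0^{p+k} 1^p 0^p 1^p, of length 4p+k. Suppose this equals vv. The string starts with 0 and ends with 1, so v does too; thus the boundary between the two copies of v is a 1→0 transition. There is exactly one such transition, at position 2p+k, so |v| = 2p+k and |vv| = 4p+2k ≠ 4p+k since k ≥ 1. So xy^2z ∉ L.
Contradiction. Therefore L is not regular.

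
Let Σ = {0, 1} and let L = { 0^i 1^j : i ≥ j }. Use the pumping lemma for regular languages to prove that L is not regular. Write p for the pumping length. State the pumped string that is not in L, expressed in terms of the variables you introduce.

0^{p-k} 1^p

Suppose for contradiction that L is regular, and let p be the pumping length.
Choose w = 0^p 1^p ∈ L, with |w| = 2p ≥ p.
The pumping lemma gives a decomposition w = xyz where |xy| ≤ p and |y| ≥ 1.
Because |xy| ≤ p and w begins with p copies of 0, we have y = 0^k with 1 ≤ k ≤ p.
Consider xy^0z = xz = 0^{p-k} 1^p. Since k ≥ 1, the 0-count p-k is less than p, so i ≥ j fails; thus xz ∉ L.
This contradicts the pumping lemma, so L is not regular.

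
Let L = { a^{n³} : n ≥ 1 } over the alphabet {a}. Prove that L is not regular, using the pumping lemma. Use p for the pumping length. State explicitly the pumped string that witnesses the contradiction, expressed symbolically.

Toward a contradiction, assume L is regular with pumping length p.
Take w = a^{p³} ∈ L with |w| = p³ ≥ p.
By the pumping lemma, w = xyz with |xy| ≤ p and |y| > 0.
Then y = a^k for some k with 1 ≤ k ≤ p.
Pump with i = 2: xy^2z = a^{p³+k}. Since 1 ≤ k ≤ p, p³ < p³+k ≤ p³+p < p³+3p²+3p+1 = (p+1)³, so p³+k is not a perfect cube. So xy^2z ∉ L.
Contradiction. Therefore L is not regular.

a^{p³+k}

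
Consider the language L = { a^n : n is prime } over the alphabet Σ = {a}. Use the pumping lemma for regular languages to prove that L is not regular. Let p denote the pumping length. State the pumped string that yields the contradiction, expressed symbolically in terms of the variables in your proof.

a^{q(1+k)}

Suppose for contradiction that L is regular, and let p be the pumping length.
Let q be a prime with q ≥ p+2 (infinitely many primes exist), and take w = a^q ∈ L with |w| = q ≥ p.
By the pumping lemma, w = xyz with |xy| ≤ p and |y| > 0.
Then y = a^k for some k with 1 ≤ k ≤ p.
Since 1 ≤ k ≤ p, |xz| = q-k. Pump with i = q+1: |xy^{q+1}z| = (q-k)+(q+1)k = q+qk = q(1+k), which is composite (both factors ≥ 2). So xy^{q+1}z = a^{q(1+k)} ∉ L.
This is a contradiction; hence L is not regular.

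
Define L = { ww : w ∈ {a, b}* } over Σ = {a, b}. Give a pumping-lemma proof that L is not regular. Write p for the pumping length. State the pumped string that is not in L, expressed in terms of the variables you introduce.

Toward a contradiction, assume L is regular with pumping length p.
Take w = a^p b^p a^p b^p = uu where u = a^pb^p; then w ∈ L and |w| = 4p ≥ p.
By the pumping lemma, w = xyz with |xy| ≤ p and |y| ≥ 1.
Since the first p symbols of w are all a's and |xy| ≤ p, y lies entirely in the leading a-block: y = a^k for some k with 1 ≤ k ≤ p.
Pump with i = 2: xy^2z = a^{p+k} b^p a^p b^p, of length 4p+k. Suppose this equals vv. The string starts with a and ends with b, so v does too; thus the boundary between the two copies of v is a b→a transition. There is exactly one such transition, at position 2p+k, so |v| = 2p+k and |vv| = 4p+2k ≠ 4p+k since k ≥ 1. So xy^2z ∉ L.
Contradiction. Therefore L is not regular.

a^{p+k} b^p a^p b^p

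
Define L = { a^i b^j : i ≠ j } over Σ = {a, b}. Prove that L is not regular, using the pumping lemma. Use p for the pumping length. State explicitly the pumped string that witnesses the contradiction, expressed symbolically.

a^{p+p!} b^{p+p!}

Assume L is regular. Let p be the pumping length given by the pumping lemma.
Choose w = a^p b^{p+p!}. Since p ≠ p+p!, w ∈ L; and |w| ≥ p.
The pumping lemma gives a decomposition w = xyz where |xy| ≤ p and |y| > 0.
Since the first p symbols of w are all a's and |xy| ≤ p, y lies entirely in the leading a-block: y = a^k for some k with 1 ≤ k ≤ p.
Since 1 ≤ k ≤ p, k divides p!; set t = 1 + p!/k. Then xy^t z has p + (p!/k)·k = p + p! copies of a. Now the a-count equals the b-count, so i ≠ j fails. So xy^t z = a^{p+p!} b^{p+p!} ∉ L.
Contradiction. Therefore L is not regular.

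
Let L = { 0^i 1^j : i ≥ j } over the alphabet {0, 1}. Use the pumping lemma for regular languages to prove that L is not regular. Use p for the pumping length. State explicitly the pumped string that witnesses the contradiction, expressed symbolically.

0^{p-k} 1^p

Assume L is regular. Let p be the pumping length given by the pumping lemma.
Choose w = 0^p 1^p ∈ L, with |w| = 2p ≥ p.
Write w = xyz as guaranteed by the lemma, with |xy| ≤ p and |y| ≥ 1.
Since the first p symbols of w are all 0's and |xy| ≤ p, y lies entirely in the leading 0-block: y = 0^k for some k with 1 ≤ k ≤ p.
Consider xy^0z = xz = 0^{p-k} 1^p. Since k ≥ 1, the 0-count p-k is less than p, so i ≥ j fails; thus xz ∉ L.
Contradiction. Therefore L is not regular.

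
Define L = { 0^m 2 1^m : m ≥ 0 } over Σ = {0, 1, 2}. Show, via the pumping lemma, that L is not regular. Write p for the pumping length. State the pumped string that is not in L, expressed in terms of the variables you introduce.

0^{p+k} 2 1^p

Suppose for contradiction that L is regular, and let p be the pumping length.
Take w = 0^p 2 1^p ∈ L with |w| = 2p+1 ≥ p.
Write w = xyz as guaranteed by the lemma, with |xy| ≤ p and |y| > 0.
The first p characters of w are 0's, so xy (and hence y) consists only of 0's. Write y = 0^k, 1 ≤ k ≤ p.
Pump with i = 2: xy^2z = 0^{p+k} 2 1^p, which would require p+k = p. But k ≥ 1, so xy^2z ∉ L.
This is a contradiction; hence L is not regular.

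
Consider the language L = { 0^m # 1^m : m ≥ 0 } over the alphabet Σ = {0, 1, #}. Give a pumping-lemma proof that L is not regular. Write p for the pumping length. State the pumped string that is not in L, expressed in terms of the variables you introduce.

Assume L is regular; let p be its pumping constant.
Take w = 0^p # 1^p ∈ L with |w| = 2p+1 ≥ p.
Write w = xyz as guaranteed by the lemma, with |xy| ≤ p and y is nonempty.
Since the first p symbols of w are all 0's and |xy| ≤ p, y lies entirely in the leading 0-block: y = 0^k for some k with 1 ≤ k ≤ p.
Pump with i = 2: xy^2z = 0^{p+k} # 1^p, which would require p+k = p. But k ≥ 1, so xy^2z ∉ L.
Contradiction. Therefore L is not regular.

0^{p+k} # 1^p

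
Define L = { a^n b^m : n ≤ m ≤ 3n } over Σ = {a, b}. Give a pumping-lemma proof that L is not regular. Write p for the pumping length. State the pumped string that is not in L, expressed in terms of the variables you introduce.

Toward a contradiction, assume L is regular with pumping length p.
Take w = a^p b^p ∈ L (since p ≤ p ≤ 3p), with |w| = 2p ≥ p.
By the pumping lemma, w = xyz with |xy| ≤ p and y is nonempty.
Since the first p symbols of w are all a's and |xy| ≤ p, y lies entirely in the leading a-block: y = a^k for some k with 1 ≤ k ≤ p.
Pump with i = 2: xy^2z = a^{p+k} b^p. Now n = p+k > p = m, so the condition n ≤ m fails. Thus xy^2z ∉ L.
Contradiction. Therefore L is not regular.

a^{p+k} b^p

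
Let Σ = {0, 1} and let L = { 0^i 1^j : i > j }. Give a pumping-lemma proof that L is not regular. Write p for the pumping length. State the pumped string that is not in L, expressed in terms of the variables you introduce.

Assume L is regular; let p be its pumping constant.
Choose w = 0^{p+1} 1^p ∈ L, with |w| = 2p+1 ≥ p.
Write w = xyz as guaranteed by the lemma, with |xy| ≤ p and |y| ≥ 1.
Because |xy| ≤ p and w begins with p copies of 0, we have y = 0^k with 1 ≤ k ≤ p.
Consider xy^0z = xz = 0^{p+1-k} 1^p. Since k ≥ 1, the 0-count p+1-k is at most p, so i > j fails; thus xz ∉ L.
This contradicts the pumping lemma, so L is not regular.

0^{p+1-k} 1^p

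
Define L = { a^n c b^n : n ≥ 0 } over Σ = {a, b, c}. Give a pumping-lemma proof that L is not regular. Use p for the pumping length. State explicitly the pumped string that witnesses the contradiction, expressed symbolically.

Assume L is regular. Let p be the pumping length given by the pumping lemma.
Take w = a^p c b^p ∈ L with |w| = 2p+1 ≥ p.
Write w = xyz as guaranteed by the lemma, with |xy| ≤ p and |y| > 0.
Because |xy| ≤ p and w begins with p copies of a, we have y = a^k with 1 ≤ k ≤ p.
Pump with i = 2: xy^2z = a^{p+k} c b^p, which would require p+k = p. But k ≥ 1, so xy^2z ∉ L.
This contradicts the pumping lemma, so L is not regular.

a^{p+k} c b^p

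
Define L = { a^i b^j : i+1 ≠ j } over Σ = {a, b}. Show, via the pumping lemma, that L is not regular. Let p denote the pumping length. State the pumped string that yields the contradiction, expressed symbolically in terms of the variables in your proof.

a^{p+p!} b^{p+p!+1}

Assume L is regular. Let p be the pumping length given by the pumping lemma.
Choose w = a^p b^{p+p!+1}. Since p ≠ (p+p!+1)-1 = p+p!, w ∈ L; and |w| ≥ p.
The pumping lemma gives a decomposition w = xyz where |xy| ≤ p and |y| > 0.
Because |xy| ≤ p and w begins with p copies of a, we have y = a^k with 1 ≤ k ≤ p.
Since 1 ≤ k ≤ p, k divides p!; set t = 1 + p!/k. Then xy^t z has p + (p!/k)·k = p + p! copies of a. Now the a-count is p+p! and (b-count)-1 = (p+p!+1)-1 = p+p!, so i+1 ≠ j fails. So xy^t z = a^{p+p!} b^{p+p!+1} ∉ L.
This is a contradiction; hence L is not regular.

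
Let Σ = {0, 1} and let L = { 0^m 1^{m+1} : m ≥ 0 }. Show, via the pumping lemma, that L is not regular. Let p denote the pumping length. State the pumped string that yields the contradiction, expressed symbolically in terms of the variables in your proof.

Toward a contradiction, assume L is regular with pumping length p.
Let w = 0^p 1^{p+1} ∈ L; note |w| = 2p+1 ≥ p.
Write w = xyz as guaranteed by the lemma, with |xy| ≤ p and |y| > 0.
Because |xy| ≤ p and w begins with p copies of 0, we have y = 0^k with 1 ≤ k ≤ p.
Pump with i = 2: xy^2z = 0^{p+k} 1^{p+1}. For this to lie in L we would need p+1 = (p+k)+1, which forces k = 0. But k ≥ 1, so xy^2z ∉ L.
This is a contradiction; hence L is not regular.

0^{p+k} 1^{p+1}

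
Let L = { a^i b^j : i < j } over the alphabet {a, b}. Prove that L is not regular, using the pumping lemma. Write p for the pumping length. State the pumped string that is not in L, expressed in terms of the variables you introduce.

a^{p+k} b^{p+1}

Toward a contradiction, assume L is regular with pumping length p.
Choose w = a^p b^{p+1} ∈ L, with |w| = 2p+1 ≥ p.
The pumping lemma gives a decomposition w = xyz where |xy| ≤ p and y is nonempty.
The first p characters of w are a's, so xy (and hence y) consists only of a's. Write y = a^k, 1 ≤ k ≤ p.
Consider xy^2z = a^{p+k} b^{p+1}. Since k ≥ 1, the a-count p+k is at least p+1, so i < j fails; thus xy^2z ∉ L.
This contradicts the pumping lemma, so L is not regular.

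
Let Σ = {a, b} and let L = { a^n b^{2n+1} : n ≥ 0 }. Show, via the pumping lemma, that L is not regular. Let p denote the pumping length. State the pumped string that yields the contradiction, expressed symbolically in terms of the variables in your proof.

Suppose for contradiction that L is regular, and let p be the pumping length.
Choose w = a^p b^{2p+1}, which is in L with |w| = 3p+1 ≥ p.
By the pumping lemma, w = xyz with |xy| ≤ p and |y| > 0.
Since the first p symbols of w are all a's and |xy| ≤ p, y lies entirely in the leading a-block: y = a^k for some k with 1 ≤ k ≤ p.
Pump with i = 2: xy^2z = a^{p+k} b^{2p+1}. For this to lie in L we would need 2p+1 = 2(p+k)+1, which forces k = 0. But k ≥ 1, so xy^2z ∉ L.
This is a contradiction; hence L is not regular.

a^{p+k} b^{2p+1}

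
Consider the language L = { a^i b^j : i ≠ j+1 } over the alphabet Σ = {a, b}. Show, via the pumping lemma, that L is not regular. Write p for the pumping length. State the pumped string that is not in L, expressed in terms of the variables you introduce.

Assume L is regular; let p be its pumping constant.
Choose w = a^p b^{p+p!-1}. Since p ≠ (p+p!-1)+1 = p+p!, w ∈ L; and |w| ≥ p.
By the pumping lemma, w = xyz with |xy| ≤ p and |y| > 0.
The first p characters of w are a's, so xy (and hence y) consists only of a's. Write y = a^k, 1 ≤ k ≤ p.
Since 1 ≤ k ≤ p, k divides p!; set t = 1 + p!/k. Then xy^t z has p + (p!/k)·k = p + p! copies of a. Now the a-count is p+p! and (b-count)+1 = (p+p!-1)+1 = p+p!, so i ≠ j+1 fails. So xy^t z = a^{p+p!} b^{p+p!-1} ∉ L.
This contradicts the pumping lemma, so L is not regular.

a^{p+p!} b^{p+p!-1}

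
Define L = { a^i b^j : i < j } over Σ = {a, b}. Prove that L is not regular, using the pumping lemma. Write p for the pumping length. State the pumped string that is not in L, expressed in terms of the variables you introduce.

Assume L is regular; let p be its pumping constant.
Choose w = a^p b^{p+1} ∈ L, with |w| = 2p+1 ≥ p.
By the pumping lemma, w = xyz with |xy| ≤ p and y is nonempty.
The first p characters of w are a's, so xy (and hence y) consists only of a's. Write y = a^k, 1 ≤ k ≤ p.
Consider xy^2z = a^{p+k} b^{p+1}. Since k ≥ 1, the a-count p+k is at least p+1, so i < j fails; thus xy^2z ∉ L.
This is a contradiction; hence L is not regular.

a^{p+k} b^{p+1}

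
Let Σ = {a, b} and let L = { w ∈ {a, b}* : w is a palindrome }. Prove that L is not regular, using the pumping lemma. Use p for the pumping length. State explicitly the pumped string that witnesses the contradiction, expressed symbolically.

Toward a contradiction, assume L is regular with pumping length p.
Take w = a^p b a^p, a palindrome of length 2p+1 ≥ p.
Write w = xyz as guaranteed by the lemma, with |xy| ≤ p and |y| ≥ 1.
Since the first p symbols of w are all a's and |xy| ≤ p, y lies entirely in the leading a-block: y = a^k for some k with 1 ≤ k ≤ p.
Pump with i = 2: xy^2z = a^{p+k} b a^p. Its reverse is a^p b a^{p+k}, which differs from xy^2z since k ≥ 1. So xy^2z is not a palindrome and xy^2z ∉ L.
This contradicts the pumping lemma, so L is not regular.

a^{p+k} b a^p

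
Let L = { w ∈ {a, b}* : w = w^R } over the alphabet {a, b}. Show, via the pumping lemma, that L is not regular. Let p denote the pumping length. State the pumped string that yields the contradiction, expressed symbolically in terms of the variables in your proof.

Suppose for contradiction that L is regular, and let p be the pumping length.
Take w = a^p b a^p, a palindrome of length 2p+1 ≥ p.
Write w = xyz as guaranteed by the lemma, with |xy| ≤ p and |y| > 0.
The first p characters of w are a's, so xy (and hence y) consists only of a's. Write y = a^k, 1 ≤ k ≤ p.
Pump with i = 2: xy^2z = a^{p+k} b a^p. Its reverse is a^p b a^{p+k}, which differs from xy^2z since k ≥ 1. So xy^2z is not a palindrome and xy^2z ∉ L.
Contradiction. Therefore L is not regular.

a^{p+k} b a^p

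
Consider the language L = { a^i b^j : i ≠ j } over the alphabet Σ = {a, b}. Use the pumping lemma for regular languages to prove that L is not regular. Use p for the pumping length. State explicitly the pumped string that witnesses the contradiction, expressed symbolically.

a^{p+p!} b^{p+p!}

Toward a contradiction, assume L is regular with pumping length p.
Choose w = a^p b^{p+p!}. Since p ≠ p+p!, w ∈ L; and |w| ≥ p.
Write w = xyz as guaranteed by the lemma, with |xy| ≤ p and |y| ≥ 1.
The first p characters of w are a's, so xy (and hence y) consists only of a's. Write y = a^k, 1 ≤ k ≤ p.
Since 1 ≤ k ≤ p, k divides p!; set t = 1 + p!/k. Then xy^t z has p + (p!/k)·k = p + p! copies of a. Now the a-count equals the b-count, so i ≠ j fails. So xy^t z = a^{p+p!} b^{p+p!} ∉ L.
This is a contradiction; hence L is not regular.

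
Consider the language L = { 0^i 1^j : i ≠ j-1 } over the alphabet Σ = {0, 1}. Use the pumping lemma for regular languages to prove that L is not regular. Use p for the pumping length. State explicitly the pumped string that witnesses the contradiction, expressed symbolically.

Suppose for contradiction that L is regular, and let p be the pumping length.
Choose w = 0^p 1^{p+p!+1}. Since p ≠ (p+p!+1)-1 = p+p!, w ∈ L; and |w| ≥ p.
The pumping lemma gives a decomposition w = xyz where |xy| ≤ p and |y| > 0.
Because |xy| ≤ p and w begins with p copies of 0, we have y = 0^k with 1 ≤ k ≤ p.
Since 1 ≤ k ≤ p, k divides p!; set t = 1 + p!/k. Then xy^t z has p + (p!/k)·k = p + p! copies of 0. Now the 0-count is p+p! and (1-count)-1 = (p+p!+1)-1 = p+p!, so i ≠ j-1 fails. So xy^t z = 0^{p+p!} 1^{p+p!+1} ∉ L.
Contradiction. Therefore L is not regular.

0^{p+p!} 1^{p+p!+1}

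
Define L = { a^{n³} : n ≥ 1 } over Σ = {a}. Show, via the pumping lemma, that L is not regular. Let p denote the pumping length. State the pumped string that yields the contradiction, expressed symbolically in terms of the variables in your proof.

a^{p³+k}

Toward a contradiction, assume L is regular with pumping length p.
Take w = a^{p³} ∈ L with |w| = p³ ≥ p.
Write w = xyz as guaranteed by the lemma, with |xy| ≤ p and |y| ≥ 1.
Then y = a^k for some k with 1 ≤ k ≤ p.
Pump with i = 2: xy^2z = a^{p³+k}. Since 1 ≤ k ≤ p, p³ < p³+k ≤ p³+p < p³+3p²+3p+1 = (p+1)³, so p³+k is not a perfect cube. So xy^2z ∉ L.
This contradicts the pumping lemma, so L is not regular.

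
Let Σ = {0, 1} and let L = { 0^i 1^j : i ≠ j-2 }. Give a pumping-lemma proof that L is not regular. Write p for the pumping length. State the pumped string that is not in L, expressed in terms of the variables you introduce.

Assume L is regular. Let p be the pumping length given by the pumping lemma.
Choose w = 0^p 1^{p+p!+2}. Since p ≠ (p+p!+2)-2 = p+p!, w ∈ L; and |w| ≥ p.
By the pumping lemma, w = xyz with |xy| ≤ p and |y| ≥ 1.
Because |xy| ≤ p and w begins with p copies of 0, we have y = 0^k with 1 ≤ k ≤ p.
Since 1 ≤ k ≤ p, k divides p!; set t = 1 + p!/k. Then xy^t z has p + (p!/k)·k = p + p! copies of 0. Now the 0-count is p+p! and (1-count)-2 = (p+p!+2)-2 = p+p!, so i ≠ j-2 fails. So xy^t z = 0^{p+p!} 1^{p+p!+2} ∉ L.
Contradiction. Therefore L is not regular.

0^{p+p!} 1^{p+p!+2}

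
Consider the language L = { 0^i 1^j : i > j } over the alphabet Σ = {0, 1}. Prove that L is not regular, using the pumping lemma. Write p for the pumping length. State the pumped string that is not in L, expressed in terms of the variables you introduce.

0^{p+1-k} 1^p

Assume L is regular. Let p be the pumping length given by the pumping lemma.
Choose w = 0^{p+1} 1^p ∈ L, with |w| = 2p+1 ≥ p.
By the pumping lemma, w = xyz with |xy| ≤ p and y is nonempty.
The first p characters of w are 0's, so xy (and hence y) consists only of 0's. Write y = 0^k, 1 ≤ k ≤ p.
Consider xy^0z = xz = 0^{p+1-k} 1^p. Since k ≥ 1, the 0-count p+1-k is at most p, so i > j fails; thus xz ∉ L.
This is a contradiction; hence L is not regular.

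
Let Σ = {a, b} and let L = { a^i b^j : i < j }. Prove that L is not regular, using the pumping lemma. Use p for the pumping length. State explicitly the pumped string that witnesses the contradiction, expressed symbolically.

Suppose for contradiction that L is regular, and let p be the pumping length.
Choose w = a^p b^{p+1} ∈ L, with |w| = 2p+1 ≥ p.
By the pumping lemma, w = xyz with |xy| ≤ p and |y| > 0.
Since the first p symbols of w are all a's and |xy| ≤ p, y lies entirely in the leading a-block: y = a^k for some k with 1 ≤ k ≤ p.
Consider xy^2z = a^{p+k} b^{p+1}. Since k ≥ 1, the a-count p+k is at least p+1, so i < j fails; thus xy^2z ∉ L.
This contradicts the pumping lemma, so L is not regular.

a^{p+k} b^{p+1}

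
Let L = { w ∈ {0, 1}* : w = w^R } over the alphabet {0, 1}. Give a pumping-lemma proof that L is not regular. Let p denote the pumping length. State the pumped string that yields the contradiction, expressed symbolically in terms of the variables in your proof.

Assume L is regular; let p be its pumping constant.
Take w = 0^p 1 0^p, a palindrome of length 2p+1 ≥ p.
Write w = xyz as guaranteed by the lemma, with |xy| ≤ p and |y| > 0.
Since the first p symbols of w are all 0's and |xy| ≤ p, y lies entirely in the leading 0-block: y = 0^k for some k with 1 ≤ k ≤ p.
Pump with i = 2: xy^2z = 0^{p+k} 1 0^p. Its reverse is 0^p 1 0^{p+k}, which differs from xy^2z since k ≥ 1. So xy^2z is not a palindrome and xy^2z ∉ L.
This contradicts the pumping lemma, so L is not regular.

0^{p+k} 1 0^p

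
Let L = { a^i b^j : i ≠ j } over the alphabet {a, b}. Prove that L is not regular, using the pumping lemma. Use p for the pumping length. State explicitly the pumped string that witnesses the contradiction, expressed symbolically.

a^{p+p!} b^{p+p!}

Toward a contradiction, assume L is regular with pumping length p.
Choose w = a^p b^{p+p!}. Since p ≠ p+p!, w ∈ L; and |w| ≥ p.
Write w = xyz as guaranteed by the lemma, with |xy| ≤ p and |y| ≥ 1.
Since the first p symbols of w are all a's and |xy| ≤ p, y lies entirely in the leading a-block: y = a^k for some k with 1 ≤ k ≤ p.
Since 1 ≤ k ≤ p, k divides p!; set t = 1 + p!/k. Then xy^t z has p + (p!/k)·k = p + p! copies of a. Now the a-count equals the b-count, so i ≠ j fails. So xy^t z = a^{p+p!} b^{p+p!} ∉ L.
This contradicts the pumping lemma, so L is not regular.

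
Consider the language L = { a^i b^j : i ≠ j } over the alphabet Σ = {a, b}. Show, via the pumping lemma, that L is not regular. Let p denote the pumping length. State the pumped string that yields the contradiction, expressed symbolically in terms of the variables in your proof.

a^{p+p!} b^{p+p!}

Assume L is regular. Let p be the pumping length given by the pumping lemma.
Choose w = a^p b^{p+p!}. Since p ≠ p+p!, w ∈ L; and |w| ≥ p.
By the pumping lemma, w = xyz with |xy| ≤ p and |y| ≥ 1.
The first p characters of w are a's, so xy (and hence y) consists only of a's. Write y = a^k, 1 ≤ k ≤ p.
Since 1 ≤ k ≤ p, k divides p!; set t = 1 + p!/k. Then xy^t z has p + (p!/k)·k = p + p! copies of a. Now the a-count equals the b-count, so i ≠ j fails. So xy^t z = a^{p+p!} b^{p+p!} ∉ L.
This is a contradiction; hence L is not regular.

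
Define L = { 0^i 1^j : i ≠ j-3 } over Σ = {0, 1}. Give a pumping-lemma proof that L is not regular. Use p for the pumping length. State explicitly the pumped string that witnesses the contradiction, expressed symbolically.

0^{p+p!} 1^{p+p!+3}

Toward a contradiction, assume L is regular with pumping length p.
Choose w = 0^p 1^{p+p!+3}. Since p ≠ (p+p!+3)-3 = p+p!, w ∈ L; and |w| ≥ p.
Write w = xyz as guaranteed by the lemma, with |xy| ≤ p and |y| ≥ 1.
Because |xy| ≤ p and w begins with p copies of 0, we have y = 0^k with 1 ≤ k ≤ p.
Since 1 ≤ k ≤ p, k divides p!; set t = 1 + p!/k. Then xy^t z has p + (p!/k)·k = p + p! copies of 0. Now the 0-count is p+p! and (1-count)-3 = (p+p!+3)-3 = p+p!, so i ≠ j-3 fails. So xy^t z = 0^{p+p!} 1^{p+p!+3} ∉ L.
This is a contradiction; hence L is not regular.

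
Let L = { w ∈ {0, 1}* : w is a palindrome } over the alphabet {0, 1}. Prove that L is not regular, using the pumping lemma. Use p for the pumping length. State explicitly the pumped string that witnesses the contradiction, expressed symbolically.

0^{p+k} 1 0^p

Toward a contradiction, assume L is regular with pumping length p.
Take w = 0^p 1 0^p, a palindrome of length 2p+1 ≥ p.
The pumping lemma gives a decomposition w = xyz where |xy| ≤ p and |y| > 0.
Because |xy| ≤ p and w begins with p copies of 0, we have y = 0^k with 1 ≤ k ≤ p.
Pump with i = 2: xy^2z = 0^{p+k} 1 0^p. Its reverse is 0^p 1 0^{p+k}, which differs from xy^2z since k ≥ 1. So xy^2z is not a palindrome and xy^2z ∉ L.
This contradicts the pumping lemma, so L is not regular.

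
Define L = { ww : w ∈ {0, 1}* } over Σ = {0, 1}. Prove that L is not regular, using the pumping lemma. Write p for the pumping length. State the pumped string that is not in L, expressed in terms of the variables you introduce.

Assume L is regular; let p be its pumping constant.
Take w = 0^p 1^p 0^p 1^p = uu where u = 0^p1^p; then w ∈ L and |w| = 4p ≥ p.
The pumping lemma gives a decomposition w = xyz where |xy| ≤ p and y is nonempty.
Since the first p symbols of w are all 0's and |xy| ≤ p, y lies entirely in the leading 0-block: y = 0^k for some k with 1 ≤ k ≤ p.
Pump with i = 2: xy^2z = 0^{p+k} 1^p 0^p 1^p, of length 4p+k. Suppose this equals vv. The string starts with 0 and ends with 1, so v does too; thus the boundary between the two copies of v is a 1→0 transition. There is exactly one such transition, at position 2p+k, so |v| = 2p+k and |vv| = 4p+2k ≠ 4p+k since k ≥ 1. So xy^2z ∉ L.
This is a contradiction; hence L is not regular.

0^{p+k} 1^p 0^p 1^p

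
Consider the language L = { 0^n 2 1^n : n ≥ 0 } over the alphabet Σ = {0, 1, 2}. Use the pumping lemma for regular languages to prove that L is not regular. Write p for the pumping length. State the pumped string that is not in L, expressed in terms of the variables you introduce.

Toward a contradiction, assume L is regular with pumping length p.
Take w = 0^p 2 1^p ∈ L with |w| = 2p+1 ≥ p.
The pumping lemma gives a decomposition w = xyz where |xy| ≤ p and y is nonempty.
Since the first p symbols of w are all 0's and |xy| ≤ p, y lies entirely in the leading 0-block: y = 0^k for some k with 1 ≤ k ≤ p.
Pump with i = 2: xy^2z = 0^{p+k} 2 1^p, which would require p+k = p. But k ≥ 1, so xy^2z ∉ L.
Contradiction. Therefore L is not regular.

0^{p+k} 2 1^p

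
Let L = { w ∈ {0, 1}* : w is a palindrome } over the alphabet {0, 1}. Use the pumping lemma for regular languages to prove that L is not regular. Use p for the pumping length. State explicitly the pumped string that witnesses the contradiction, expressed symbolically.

0^{p+k} 1 0^p

Toward a contradiction, assume L is regular with pumping length p.
Take w = 0^p 1 0^p, a palindrome of length 2p+1 ≥ p.
Write w = xyz as guaranteed by the lemma, with |xy| ≤ p and |y| > 0.
Because |xy| ≤ p and w begins with p copies of 0, we have y = 0^k with 1 ≤ k ≤ p.
Pump with i = 2: xy^2z = 0^{p+k} 1 0^p. Its reverse is 0^p 1 0^{p+k}, which differs from xy^2z since k ≥ 1. So xy^2z is not a palindrome and xy^2z ∉ L.
This contradicts the pumping lemma, so L is not regular.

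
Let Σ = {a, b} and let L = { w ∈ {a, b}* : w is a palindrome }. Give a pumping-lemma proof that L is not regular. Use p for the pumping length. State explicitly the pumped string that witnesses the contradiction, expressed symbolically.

a^{p+k} b a^p

Assume L is regular; let p be its pumping constant.
Take w = a^p b a^p, a palindrome of length 2p+1 ≥ p.
By the pumping lemma, w = xyz with |xy| ≤ p and |y| ≥ 1.
Because |xy| ≤ p and w begins with p copies of a, we have y = a^k with 1 ≤ k ≤ p.
Pump with i = 2: xy^2z = a^{p+k} b a^p. Its reverse is a^p b a^{p+k}, which differs from xy^2z since k ≥ 1. So xy^2z is not a palindrome and xy^2z ∉ L.
This is a contradiction; hence L is not regular.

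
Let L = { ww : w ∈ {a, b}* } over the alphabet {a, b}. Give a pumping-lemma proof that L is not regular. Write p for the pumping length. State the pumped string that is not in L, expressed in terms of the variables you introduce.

Toward a contradiction, assume L is regular with pumping length p.
Take w = a^p b^p a^p b^p = uu where u = a^pb^p; then w ∈ L and |w| = 4p ≥ p.
Write w = xyz as guaranteed by the lemma, with |xy| ≤ p and |y| ≥ 1.
Since the first p symbols of w are all a's and |xy| ≤ p, y lies entirely in the leading a-block: y = a^k for some k with 1 ≤ k ≤ p.
Pump with i = 2: xy^2z = a^{p+k} b^p a^p b^p, of length 4p+k. Suppose this equals vv. The string starts with a and ends with b, so v does too; thus the boundary between the two copies of v is a b→a transition. There is exactly one such transition, at position 2p+k, so |v| = 2p+k and |vv| = 4p+2k ≠ 4p+k since k ≥ 1. So xy^2z ∉ L.
This contradicts the pumping lemma, so L is not regular.

a^{p+k} b^p a^p b^p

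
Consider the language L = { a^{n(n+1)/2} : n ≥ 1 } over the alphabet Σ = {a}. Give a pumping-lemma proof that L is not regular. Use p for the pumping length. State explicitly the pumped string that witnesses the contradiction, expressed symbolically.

a^{p(p+1)/2+k}

Toward a contradiction, assume L is regular with pumping length p.
Take w = a^{p(p+1)/2} ∈ L with |w| = p(p+1)/2 ≥ p.
The pumping lemma gives a decomposition w = xyz where |xy| ≤ p and |y| ≥ 1.
Then y = a^k for some k with 1 ≤ k ≤ p.
Pump with i = 2: xy^2z = a^{p(p+1)/2+k}. Since 1 ≤ k ≤ p, p(p+1)/2 < p(p+1)/2+k ≤ p(p+1)/2+p < (p+1)(p+2)/2, so p(p+1)/2+k is strictly between consecutive triangular numbers. So xy^2z ∉ L.
Contradiction. Therefore L is not regular.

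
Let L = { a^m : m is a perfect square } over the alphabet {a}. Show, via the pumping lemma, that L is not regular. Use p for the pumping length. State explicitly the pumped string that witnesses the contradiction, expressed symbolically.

a^{p²+k}

Toward a contradiction, assume L is regular with pumping length p.
Take w = a^{p²} ∈ L with |w| = p² ≥ p.
By the pumping lemma, w = xyz with |xy| ≤ p and |y| > 0.
Then y = a^k for some k with 1 ≤ k ≤ p.
Pump with i = 2: xy^2z = a^{p²+k}. Since 1 ≤ k ≤ p, p² < p²+k ≤ p²+p < (p+1)², so p²+k lies strictly between consecutive squares and is not a perfect square. So xy^2z ∉ L.
This is a contradiction; hence L is not regular.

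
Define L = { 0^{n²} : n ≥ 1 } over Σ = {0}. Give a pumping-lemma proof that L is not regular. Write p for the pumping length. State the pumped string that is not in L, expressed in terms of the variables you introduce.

Assume L is regular. Let p be the pumping length given by the pumping lemma.
Take w = 0^{p²} ∈ L with |w| = p² ≥ p.
Write w = xyz as guaranteed by the lemma, with |xy| ≤ p and y is nonempty.
Then y = 0^k for some k with 1 ≤ k ≤ p.
Pump with i = 2: xy^2z = 0^{p²+k}. Since 1 ≤ k ≤ p, p² < p²+k ≤ p²+p < (p+1)², so p²+k lies strictly between consecutive squares and is not a perfect square. So xy^2z ∉ L.
This is a contradiction; hence L is not regular.

0^{p²+k}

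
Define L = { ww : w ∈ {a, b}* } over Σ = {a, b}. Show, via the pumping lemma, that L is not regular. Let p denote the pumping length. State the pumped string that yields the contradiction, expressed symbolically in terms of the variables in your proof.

Toward a contradiction, assume L is regular with pumping length p.
Take w = a^p b^p a^p b^p = uu where u = a^pb^p; then w ∈ L and |w| = 4p ≥ p.
Write w = xyz as guaranteed by the lemma, with |xy| ≤ p and |y| ≥ 1.
Because |xy| ≤ p and w begins with p copies of a, we have y = a^k with 1 ≤ k ≤ p.
Pump with i = 2: xy^2z = a^{p+k} b^p a^p b^p, of length 4p+k. Suppose this equals vv. The string starts with a and ends with b, so v does too; thus the boundary between the two copies of v is a b→a transition. There is exactly one such transition, at position 2p+k, so |v| = 2p+k and |vv| = 4p+2k ≠ 4p+k since k ≥ 1. So xy^2z ∉ L.
Contradiction. Therefore L is not regular.

a^{p+k} b^p a^p b^p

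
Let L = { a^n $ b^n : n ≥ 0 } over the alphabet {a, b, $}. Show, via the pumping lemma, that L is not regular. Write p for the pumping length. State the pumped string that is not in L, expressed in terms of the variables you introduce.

Assume L is regular. Let p be the pumping length given by the pumping lemma.
Take w = a^p $ b^p ∈ L with |w| = 2p+1 ≥ p.
By the pumping lemma, w = xyz with |xy| ≤ p and |y| ≥ 1.
Since the first p symbols of w are all a's and |xy| ≤ p, y lies entirely in the leading a-block: y = a^k for some k with 1 ≤ k ≤ p.
Pump with i = 2: xy^2z = a^{p+k} $ b^p, which would require p+k = p. But k ≥ 1, so xy^2z ∉ L.
This is a contradiction; hence L is not regular.

a^{p+k} $ b^p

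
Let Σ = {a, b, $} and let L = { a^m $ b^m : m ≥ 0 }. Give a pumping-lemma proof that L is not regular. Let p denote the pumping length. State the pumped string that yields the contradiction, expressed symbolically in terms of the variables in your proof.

a^{p+k} $ b^p

Toward a contradiction, assume L is regular with pumping length p.
Take w = a^p $ b^p ∈ L with |w| = 2p+1 ≥ p.
By the pumping lemma, w = xyz with |xy| ≤ p and |y| > 0.
The first p characters of w are a's, so xy (and hence y) consists only of a's. Write y = a^k, 1 ≤ k ≤ p.
Pump with i = 2: xy^2z = a^{p+k} $ b^p, which would require p+k = p. But k ≥ 1, so xy^2z ∉ L.
This contradicts the pumping lemma, so L is not regular.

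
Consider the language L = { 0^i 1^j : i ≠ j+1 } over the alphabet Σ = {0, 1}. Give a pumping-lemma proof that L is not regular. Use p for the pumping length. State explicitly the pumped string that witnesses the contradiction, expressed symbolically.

Assume L is regular. Let p be the pumping length given by the pumping lemma.
Choose w = 0^p 1^{p+p!-1}. Since p ≠ (p+p!-1)+1 = p+p!, w ∈ L; and |w| ≥ p.
The pumping lemma gives a decomposition w = xyz where |xy| ≤ p and |y| ≥ 1.
The first p characters of w are 0's, so xy (and hence y) consists only of 0's. Write y = 0^k, 1 ≤ k ≤ p.
Since 1 ≤ k ≤ p, k divides p!; set t = 1 + p!/k. Then xy^t z has p + (p!/k)·k = p + p! copies of 0. Now the 0-count is p+p! and (1-count)+1 = (p+p!-1)+1 = p+p!, so i ≠ j+1 fails. So xy^t z = 0^{p+p!} 1^{p+p!-1} ∉ L.
Contradiction. Therefore L is not regular.

0^{p+p!} 1^{p+p!-1}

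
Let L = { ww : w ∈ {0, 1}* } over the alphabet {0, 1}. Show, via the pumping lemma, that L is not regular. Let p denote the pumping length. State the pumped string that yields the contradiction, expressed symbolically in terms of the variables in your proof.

0^{p+k} 1^p 0^p 1^p

Suppose for contradiction that L is regular, and let p be the pumping length.
Take w = 0^p 1^p 0^p 1^p = uu where u = 0^p1^p; then w ∈ L and |w| = 4p ≥ p.
Write w = xyz as guaranteed by the lemma, with |xy| ≤ p and |y| ≥ 1.
The first p characters of w are 0's, so xy (and hence y) consists only of 0's. Write y = 0^k, 1 ≤ k ≤ p.
Pump with i = 2: xy^2z = 0^{p+k} 1^p 0^p 1^p, of length 4p+k. Suppose this equals vv. The string starts with 0 and ends with 1, so v does too; thus the boundary between the two copies of v is a 1→0 transition. There is exactly one such transition, at position 2p+k, so |v| = 2p+k and |vv| = 4p+2k ≠ 4p+k since k ≥ 1. So xy^2z ∉ L.
Contradiction. Therefore L is not regular.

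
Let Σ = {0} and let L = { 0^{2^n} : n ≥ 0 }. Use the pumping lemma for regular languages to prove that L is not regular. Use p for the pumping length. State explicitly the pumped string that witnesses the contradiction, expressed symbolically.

Toward a contradiction, assume L is regular with pumping length p.
Take w = 0^{2^p} ∈ L with |w| = 2^p ≥ p.
Write w = xyz as guaranteed by the lemma, with |xy| ≤ p and |y| ≥ 1.
Then y = 0^k for some k with 1 ≤ k ≤ p.
Pump with i = 2: xy^2z = 0^{2^p+k}. Since 1 ≤ k ≤ p < 2^p, we have 2^p < 2^p+k < 2^{p+1}, so 2^p+k is not a power of 2. So xy^2z ∉ L.
This contradicts the pumping lemma, so L is not regular.

0^{2^p+k}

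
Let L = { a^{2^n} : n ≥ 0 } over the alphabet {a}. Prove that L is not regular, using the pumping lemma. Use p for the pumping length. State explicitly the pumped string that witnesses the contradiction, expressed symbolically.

a^{2^p+k}

Assume L is regular; let p be its pumping constant.
Take w = a^{2^p} ∈ L with |w| = 2^p ≥ p.
The pumping lemma gives a decomposition w = xyz where |xy| ≤ p and y is nonempty.
Then y = a^k for some k with 1 ≤ k ≤ p.
Pump with i = 2: xy^2z = a^{2^p+k}. Since 1 ≤ k ≤ p < 2^p, we have 2^p < 2^p+k < 2^{p+1}, so 2^p+k is not a power of 2. So xy^2z ∉ L.
This is a contradiction; hence L is not regular.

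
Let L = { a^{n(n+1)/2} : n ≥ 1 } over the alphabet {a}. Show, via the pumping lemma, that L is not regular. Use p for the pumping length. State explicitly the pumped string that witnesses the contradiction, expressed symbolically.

Suppose for contradiction that L is regular, and let p be the pumping length.
Take w = a^{p(p+1)/2} ∈ L with |w| = p(p+1)/2 ≥ p.
By the pumping lemma, w = xyz with |xy| ≤ p and |y| > 0.
Then y = a^k for some k with 1 ≤ k ≤ p.
Pump with i = 2: xy^2z = a^{p(p+1)/2+k}. Since 1 ≤ k ≤ p, p(p+1)/2 < p(p+1)/2+k ≤ p(p+1)/2+p < (p+1)(p+2)/2, so p(p+1)/2+k is strictly between consecutive triangular numbers. So xy^2z ∉ L.
Contradiction. Therefore L is not regular.

a^{p(p+1)/2+k}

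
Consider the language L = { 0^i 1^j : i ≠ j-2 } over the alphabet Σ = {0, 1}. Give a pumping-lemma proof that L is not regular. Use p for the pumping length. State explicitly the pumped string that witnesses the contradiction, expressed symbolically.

0^{p+p!} 1^{p+p!+2}

Suppose for contradiction that L is regular, and let p be the pumping length.
Choose w = 0^p 1^{p+p!+2}. Since p ≠ (p+p!+2)-2 = p+p!, w ∈ L; and |w| ≥ p.
By the pumping lemma, w = xyz with |xy| ≤ p and |y| ≥ 1.
Since the first p symbols of w are all 0's and |xy| ≤ p, y lies entirely in the leading 0-block: y = 0^k for some k with 1 ≤ k ≤ p.
Since 1 ≤ k ≤ p, k divides p!; set t = 1 + p!/k. Then xy^t z has p + (p!/k)·k = p + p! copies of 0. Now the 0-count is p+p! and (1-count)-2 = (p+p!+2)-2 = p+p!, so i ≠ j-2 fails. So xy^t z = 0^{p+p!} 1^{p+p!+2} ∉ L.
This is a contradiction; hence L is not regular.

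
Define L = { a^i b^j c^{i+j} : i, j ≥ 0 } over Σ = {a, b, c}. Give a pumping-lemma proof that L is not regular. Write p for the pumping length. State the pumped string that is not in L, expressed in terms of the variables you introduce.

a^{p+k} b^p c^{2p}

Assume L is regular. Let p be the pumping length given by the pumping lemma.
Take w = a^p b^p c^{2p} ∈ L (with i=j=p, i+j=2p), |w| = 4p ≥ p.
The pumping lemma gives a decomposition w = xyz where |xy| ≤ p and |y| > 0.
Since the first p symbols of w are all a's and |xy| ≤ p, y lies entirely in the leading a-block: y = a^k for some k with 1 ≤ k ≤ p.
Consider xy^2z = a^{p+k} b^p c^{2p}. Now the a- and b-counts sum to 2p+k, but the c-count is 2p ≠ 2p+k. So xy^2z ∉ L.
Contradiction. Therefore L is not regular.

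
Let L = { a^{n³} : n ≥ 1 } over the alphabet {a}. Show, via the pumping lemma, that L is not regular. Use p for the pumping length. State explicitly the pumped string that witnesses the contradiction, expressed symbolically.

a^{p³+k}

Toward a contradiction, assume L is regular with pumping length p.
Take w = a^{p³} ∈ L with |w| = p³ ≥ p.
The pumping lemma gives a decomposition w = xyz where |xy| ≤ p and |y| > 0.
Then y = a^k for some k with 1 ≤ k ≤ p.
Pump with i = 2: xy^2z = a^{p³+k}. Since 1 ≤ k ≤ p, p³ < p³+k ≤ p³+p < p³+3p²+3p+1 = (p+1)³, so p³+k is not a perfect cube. So xy^2z ∉ L.
This is a contradiction; hence L is not regular.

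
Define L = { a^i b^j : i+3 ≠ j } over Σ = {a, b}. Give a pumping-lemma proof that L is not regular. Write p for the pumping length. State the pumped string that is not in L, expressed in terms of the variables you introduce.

a^{p+p!} b^{p+p!+3}

Suppose for contradiction that L is regular, and let p be the pumping length.
Choose w = a^p b^{p+p!+3}. Since p ≠ (p+p!+3)-3 = p+p!, w ∈ L; and |w| ≥ p.
The pumping lemma gives a decomposition w = xyz where |xy| ≤ p and |y| ≥ 1.
The first p characters of w are a's, so xy (and hence y) consists only of a's. Write y = a^k, 1 ≤ k ≤ p.
Since 1 ≤ k ≤ p, k divides p!; set t = 1 + p!/k. Then xy^t z has p + (p!/k)·k = p + p! copies of a. Now the a-count is p+p! and (b-count)-3 = (p+p!+3)-3 = p+p!, so i+3 ≠ j fails. So xy^t z = a^{p+p!} b^{p+p!+3} ∉ L.
Contradiction. Therefore L is not regular.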